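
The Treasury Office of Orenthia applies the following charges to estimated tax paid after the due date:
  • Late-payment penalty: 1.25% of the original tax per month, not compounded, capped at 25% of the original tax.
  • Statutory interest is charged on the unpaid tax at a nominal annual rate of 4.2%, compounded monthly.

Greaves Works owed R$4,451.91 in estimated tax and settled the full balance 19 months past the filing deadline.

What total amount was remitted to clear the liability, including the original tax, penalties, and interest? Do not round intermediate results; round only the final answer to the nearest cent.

Penalty: 19 × 1.25% × R$4,451.91 = R$1,057.33… (below the 25% cap of R$1,112.98…)
Interest (4.2%/yr ÷ 12 = 0.35%/month): R$4,451.91 × ((1 + 0.0035)^19 − 1) = R$305.5652…
Total = R$4,451.91 + R$1,057.3286… + R$305.5652… = R$5,814.80

R$5,814.80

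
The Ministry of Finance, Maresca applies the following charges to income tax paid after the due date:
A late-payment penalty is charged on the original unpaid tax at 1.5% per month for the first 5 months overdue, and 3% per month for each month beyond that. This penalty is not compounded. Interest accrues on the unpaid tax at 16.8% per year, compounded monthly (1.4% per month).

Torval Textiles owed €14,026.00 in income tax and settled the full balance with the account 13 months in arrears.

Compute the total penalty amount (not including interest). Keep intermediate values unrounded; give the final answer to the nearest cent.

Penalty, months 1–5: 5 × 1.5% × €14,026.00 = €1,051.95
Penalty, months 6–13: 8 × 3% × €14,026.00 = €3,366.24
Total penalty = €1,051.95 + €3,366.24 = €4,418.19

€4,418.19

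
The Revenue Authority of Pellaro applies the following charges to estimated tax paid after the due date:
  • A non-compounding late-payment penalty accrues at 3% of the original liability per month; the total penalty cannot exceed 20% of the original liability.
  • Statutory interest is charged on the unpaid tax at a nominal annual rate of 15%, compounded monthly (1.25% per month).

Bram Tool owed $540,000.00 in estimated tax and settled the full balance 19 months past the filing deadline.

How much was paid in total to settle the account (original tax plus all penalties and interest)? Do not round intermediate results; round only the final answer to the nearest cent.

$791,753.19

Penalty (uncapped): 19 × 3% × $540,000.00 = $307,800.00; cap = 20% × $540,000.00 = $108,000.00 → penalty = $108,000.00
Interest: $540,000.00 × ((1 + 0.0125)^19 − 1) = $540,000.00 × 0.2662096… = $143,753.1902…
Total = $540,000.00 + $108,000.0000 + $143,753.1902… = $791,753.19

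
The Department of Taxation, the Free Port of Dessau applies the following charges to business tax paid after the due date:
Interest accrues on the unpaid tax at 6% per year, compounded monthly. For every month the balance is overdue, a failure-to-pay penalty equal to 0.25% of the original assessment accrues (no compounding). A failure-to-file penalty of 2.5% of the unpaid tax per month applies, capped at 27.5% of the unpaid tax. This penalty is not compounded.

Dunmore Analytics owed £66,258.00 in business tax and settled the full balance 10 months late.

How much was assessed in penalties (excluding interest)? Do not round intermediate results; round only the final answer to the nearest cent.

£18,220.95

Failure-to-file: 10 × 2.5% × £66,258.00 = £16,564.50 (under the 27.5% cap)
Failure-to-pay penalty: 10 × 0.25% × £66,258.00 = £1,656.45
Total penalty = £16,564.50 + £1,656.45 = £18,220.95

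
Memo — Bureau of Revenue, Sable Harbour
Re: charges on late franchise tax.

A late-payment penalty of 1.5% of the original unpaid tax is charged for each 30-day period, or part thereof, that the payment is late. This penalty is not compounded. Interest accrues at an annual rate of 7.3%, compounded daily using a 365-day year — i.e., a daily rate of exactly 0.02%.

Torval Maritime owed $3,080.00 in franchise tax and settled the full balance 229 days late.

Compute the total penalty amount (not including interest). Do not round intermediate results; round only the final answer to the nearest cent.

Penalty periods: ⌈229/30⌉ = 8; penalty = 8 × 1.5% × $3,080.00 = $369.60

$369.60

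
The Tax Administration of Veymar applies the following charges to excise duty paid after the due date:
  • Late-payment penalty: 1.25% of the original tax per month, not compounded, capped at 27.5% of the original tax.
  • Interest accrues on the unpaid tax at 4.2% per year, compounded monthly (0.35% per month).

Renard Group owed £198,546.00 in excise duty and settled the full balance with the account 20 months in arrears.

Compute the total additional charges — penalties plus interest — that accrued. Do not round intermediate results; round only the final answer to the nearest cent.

Penalty: 20 × 1.25% × £198,546.00 = £49,636.50 (below the 27.5% cap of £54,600.15)
Interest: £198,546.00 × ((1 + 0.0035)^20 − 1) = £198,546.00 × 0.0723771… = £14,370.1862…
Penalties + interest = £49,636.5000 + £14,370.1862… = £64,006.69

£64,006.69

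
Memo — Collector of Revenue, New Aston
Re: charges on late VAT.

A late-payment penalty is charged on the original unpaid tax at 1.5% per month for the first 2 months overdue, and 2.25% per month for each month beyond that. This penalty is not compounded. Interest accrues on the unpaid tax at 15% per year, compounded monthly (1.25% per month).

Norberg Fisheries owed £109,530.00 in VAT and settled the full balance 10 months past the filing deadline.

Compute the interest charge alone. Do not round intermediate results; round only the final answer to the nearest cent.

£14,487.62

Interest: £109,530.00 × ((1 + 0.0125)^10 − 1) = £109,530.00 × 0.1322708… = £14,487.6240…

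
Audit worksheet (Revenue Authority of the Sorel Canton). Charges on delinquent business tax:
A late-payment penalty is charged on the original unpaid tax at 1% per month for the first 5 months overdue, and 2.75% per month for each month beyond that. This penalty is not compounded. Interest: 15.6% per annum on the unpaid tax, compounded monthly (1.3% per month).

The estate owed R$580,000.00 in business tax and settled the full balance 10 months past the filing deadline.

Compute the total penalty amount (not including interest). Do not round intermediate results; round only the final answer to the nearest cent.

Penalty, months 1–5: 5 × 1% × R$580,000.00 = R$29,000.00
Penalty, months 6–10: 5 × 2.75% × R$580,000.00 = R$79,750.00
Total penalty = R$29,000.00 + R$79,750.00 = R$108,750.00

R$108,750.00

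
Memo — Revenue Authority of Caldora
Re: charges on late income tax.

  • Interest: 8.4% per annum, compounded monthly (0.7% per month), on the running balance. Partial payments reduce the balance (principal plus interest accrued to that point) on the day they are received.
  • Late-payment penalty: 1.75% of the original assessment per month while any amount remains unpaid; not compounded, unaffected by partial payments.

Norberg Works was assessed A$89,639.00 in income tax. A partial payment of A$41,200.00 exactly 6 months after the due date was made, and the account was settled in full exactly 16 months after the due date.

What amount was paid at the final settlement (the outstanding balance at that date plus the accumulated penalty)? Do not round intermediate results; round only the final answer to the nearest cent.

A$81,145.62

Balance at month 6: A$89,639.0000 × (1 + 0.007)^6 = A$93,470.3408…
After A$41,200.00 payment: A$93,470.3408… − A$41,200.00 = A$52,270.3408…
Balance at month 16: A$52,270.3408… × (1 + 0.007)^10 = A$56,046.6988…
Penalty: 16 × 1.75% × A$89,639.00 = A$25,098.92
Final settlement = outstanding balance + penalty = A$56,046.6988… + A$25,098.92 = A$81,145.62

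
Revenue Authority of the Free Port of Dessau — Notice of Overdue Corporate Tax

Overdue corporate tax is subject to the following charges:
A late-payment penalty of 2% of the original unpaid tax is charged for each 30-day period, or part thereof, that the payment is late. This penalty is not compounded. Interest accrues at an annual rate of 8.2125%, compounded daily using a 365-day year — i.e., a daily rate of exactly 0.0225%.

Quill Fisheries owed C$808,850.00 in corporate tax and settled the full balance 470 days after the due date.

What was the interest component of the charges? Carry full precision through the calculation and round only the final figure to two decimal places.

C$90,211.63

Interest: C$808,850.00 × ((1 + 0.000225)^470 − 1) = C$808,850.00 × 0.11153073… = C$90,211.6341…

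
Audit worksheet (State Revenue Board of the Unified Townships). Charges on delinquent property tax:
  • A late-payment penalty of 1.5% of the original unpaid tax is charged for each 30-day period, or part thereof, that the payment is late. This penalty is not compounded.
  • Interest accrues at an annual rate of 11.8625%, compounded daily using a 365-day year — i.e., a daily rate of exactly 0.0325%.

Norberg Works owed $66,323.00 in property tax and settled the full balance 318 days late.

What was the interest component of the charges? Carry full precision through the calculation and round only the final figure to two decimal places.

$7,219.98

Interest: $66,323.00 × ((1 + 0.000325)^318 − 1) = $66,323.00 × 0.10886083… = $7,219.9768…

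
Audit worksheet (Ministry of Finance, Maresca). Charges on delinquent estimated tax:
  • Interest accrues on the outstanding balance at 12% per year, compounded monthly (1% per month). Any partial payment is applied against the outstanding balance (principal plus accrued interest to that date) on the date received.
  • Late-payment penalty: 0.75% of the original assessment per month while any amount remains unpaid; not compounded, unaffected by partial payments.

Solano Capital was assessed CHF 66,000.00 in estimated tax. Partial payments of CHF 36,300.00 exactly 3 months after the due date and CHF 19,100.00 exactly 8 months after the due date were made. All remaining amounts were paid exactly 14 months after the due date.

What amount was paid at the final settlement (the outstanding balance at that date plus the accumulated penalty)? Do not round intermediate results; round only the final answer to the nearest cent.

Balance at month 3: CHF 66,000.0000 × (1 + 0.01)^3 = CHF 67,999.8660
After CHF 36,300.00 payment: CHF 67,999.8660 − CHF 36,300.00 = CHF 31,699.8660
Balance at month 8: CHF 31,699.8660 × (1 + 0.01)^5 = CHF 33,316.8778…
After CHF 19,100.00 payment: CHF 33,316.8778… − CHF 19,100.00 = CHF 14,216.8778…
Balance at month 14: CHF 14,216.8778… × (1 + 0.01)^6 = CHF 15,091.5022…
Penalty: 14 × 0.75% × CHF 66,000.00 = CHF 6,930.00
Final settlement = outstanding balance + penalty = CHF 15,091.5022… + CHF 6,930.00 = CHF 22,021.50

CHF 22,021.50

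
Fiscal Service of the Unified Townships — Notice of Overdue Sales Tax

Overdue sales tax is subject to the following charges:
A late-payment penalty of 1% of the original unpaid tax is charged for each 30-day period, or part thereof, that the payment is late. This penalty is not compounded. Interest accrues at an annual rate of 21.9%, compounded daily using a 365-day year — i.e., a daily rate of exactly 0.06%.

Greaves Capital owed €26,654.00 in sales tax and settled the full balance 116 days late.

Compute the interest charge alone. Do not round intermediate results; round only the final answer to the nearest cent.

€1,920.60

Interest: €26,654.00 × ((1 + 0.0006)^116 − 1) = €26,654.00 × 0.07205689… = €1,920.6043…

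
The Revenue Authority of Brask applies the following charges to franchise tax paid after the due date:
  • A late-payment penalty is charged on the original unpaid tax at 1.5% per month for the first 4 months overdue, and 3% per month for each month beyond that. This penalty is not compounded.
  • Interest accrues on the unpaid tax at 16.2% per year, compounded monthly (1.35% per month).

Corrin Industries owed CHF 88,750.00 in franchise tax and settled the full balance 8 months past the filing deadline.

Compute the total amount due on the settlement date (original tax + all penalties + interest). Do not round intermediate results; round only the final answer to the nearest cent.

CHF 114,775.33

Penalty, months 1–4: 4 × 1.5% × CHF 88,750.00 = CHF 5,325.00
Penalty, months 5–8: 4 × 3% × CHF 88,750.00 = CHF 10,650.00
Interest: CHF 88,750.00 × ((1 + 0.0135)^8 − 1) = CHF 88,750.00 × 0.1132431… = CHF 10,050.3279…
Total = CHF 88,750.00 + CHF 15,975.0000 + CHF 10,050.3279… = CHF 114,775.33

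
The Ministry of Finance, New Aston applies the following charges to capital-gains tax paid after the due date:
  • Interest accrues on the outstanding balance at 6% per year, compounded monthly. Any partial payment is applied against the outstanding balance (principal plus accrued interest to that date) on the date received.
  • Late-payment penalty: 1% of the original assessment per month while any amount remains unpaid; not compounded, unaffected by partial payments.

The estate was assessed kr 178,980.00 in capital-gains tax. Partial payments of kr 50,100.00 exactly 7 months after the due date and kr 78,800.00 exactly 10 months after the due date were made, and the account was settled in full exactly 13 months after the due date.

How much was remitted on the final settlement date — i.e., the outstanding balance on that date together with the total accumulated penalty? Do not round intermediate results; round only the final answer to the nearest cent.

Monthly rate = 6% ÷ 12 = 0.5%
Balance at month 7: kr 178,980.0000 × (1 + 0.005)^7 = kr 185,339.0515…
After kr 50,100.00 payment: kr 185,339.0515… − kr 50,100.00 = kr 135,239.0515…
Balance at month 10: kr 135,239.0515… × (1 + 0.005)^3 = kr 137,277.7971…
After kr 78,800.00 payment: kr 137,277.7971… − kr 78,800.00 = kr 58,477.7971…
Balance at month 13: kr 58,477.7971… × (1 + 0.005)^3 = kr 59,359.3572…
Penalty: 13 × 1% × kr 178,980.00 = kr 23,267.40
Final settlement = outstanding balance + penalty = kr 59,359.3572… + kr 23,267.40 = kr 82,626.76

kr 82,626.76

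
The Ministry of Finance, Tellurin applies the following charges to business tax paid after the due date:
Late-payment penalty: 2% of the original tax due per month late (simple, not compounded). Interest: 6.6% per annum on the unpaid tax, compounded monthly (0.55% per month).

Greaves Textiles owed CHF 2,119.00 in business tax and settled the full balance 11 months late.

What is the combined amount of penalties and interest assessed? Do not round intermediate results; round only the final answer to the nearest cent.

CHF 597.96

Late-payment penalty: 11 × 2% × CHF 2,119.00 = CHF 466.18
Interest: CHF 2,119.00 × ((1 + 0.0055)^11 − 1) = CHF 2,119.00 × 0.0621915… = CHF 131.7838…
Penalties + interest = CHF 466.1800 + CHF 131.7838… = CHF 597.96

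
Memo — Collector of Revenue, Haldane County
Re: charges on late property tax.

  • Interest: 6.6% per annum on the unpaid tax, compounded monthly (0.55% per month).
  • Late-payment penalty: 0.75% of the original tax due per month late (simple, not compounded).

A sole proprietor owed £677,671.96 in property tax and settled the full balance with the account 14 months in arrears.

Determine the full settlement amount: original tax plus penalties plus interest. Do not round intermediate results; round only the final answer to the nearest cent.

Late-payment penalty: 14 × 0.75% × £677,671.96 = £71,155.56…
Interest: £677,671.96 × ((1 + 0.0055)^14 − 1) = £677,671.96 × 0.0798142… = £54,087.8702…
Total = £677,671.96 + £71,155.5558 + £54,087.8702… = £802,915.39

£802,915.39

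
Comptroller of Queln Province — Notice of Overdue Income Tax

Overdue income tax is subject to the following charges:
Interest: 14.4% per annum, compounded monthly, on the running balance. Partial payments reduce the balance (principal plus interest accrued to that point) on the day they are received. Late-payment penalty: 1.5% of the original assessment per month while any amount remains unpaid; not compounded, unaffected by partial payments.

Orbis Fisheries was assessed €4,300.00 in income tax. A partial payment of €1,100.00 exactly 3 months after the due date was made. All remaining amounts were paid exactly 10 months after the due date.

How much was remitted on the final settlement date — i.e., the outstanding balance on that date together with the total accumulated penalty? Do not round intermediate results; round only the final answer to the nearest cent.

Monthly rate = 14.4% ÷ 12 = 1.2%
Balance at month 3: €4,300.0000 × (1 + 0.012)^3 = €4,456.6650…
After €1,100.00 payment: €4,456.6650… − €1,100.00 = €3,356.6650…
Balance at month 10: €3,356.6650… × (1 + 0.012)^7 = €3,648.9809…
Penalty: 10 × 1.5% × €4,300.00 = €645.00
Final settlement = outstanding balance + penalty = €3,648.9809… + €645.00 = €4,293.98

€4,293.98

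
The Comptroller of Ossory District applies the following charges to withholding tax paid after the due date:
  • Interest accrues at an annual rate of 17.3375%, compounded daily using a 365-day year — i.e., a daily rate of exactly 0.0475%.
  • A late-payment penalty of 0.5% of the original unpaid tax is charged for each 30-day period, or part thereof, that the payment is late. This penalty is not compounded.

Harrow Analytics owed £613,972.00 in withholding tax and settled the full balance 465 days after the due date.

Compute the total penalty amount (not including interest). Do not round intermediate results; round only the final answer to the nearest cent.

£49,117.76

Penalty periods: ⌈465/30⌉ = 16; penalty = 16 × 0.5% × £613,972.00 = £49,117.76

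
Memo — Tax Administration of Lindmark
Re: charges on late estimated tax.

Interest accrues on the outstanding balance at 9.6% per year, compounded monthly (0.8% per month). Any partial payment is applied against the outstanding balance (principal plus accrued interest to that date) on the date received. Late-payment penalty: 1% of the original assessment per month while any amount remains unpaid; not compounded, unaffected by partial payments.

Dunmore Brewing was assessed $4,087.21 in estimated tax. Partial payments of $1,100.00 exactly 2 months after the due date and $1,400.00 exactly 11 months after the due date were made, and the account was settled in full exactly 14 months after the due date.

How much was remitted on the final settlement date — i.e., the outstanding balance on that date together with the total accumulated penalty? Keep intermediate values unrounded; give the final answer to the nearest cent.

Balance at month 2: $4,087.2100 × (1 + 0.008)^2 = $4,152.8669…
After $1,100.00 payment: $4,152.8669… − $1,100.00 = $3,052.8669…
Balance at month 11: $3,052.8669… × (1 + 0.008)^9 = $3,279.8401…
After $1,400.00 payment: $3,279.8401… − $1,400.00 = $1,879.8401…
Balance at month 14: $1,879.8401… × (1 + 0.008)^3 = $1,925.3181…
Penalty: 14 × 1% × $4,087.21 = $572.21…
Final settlement = outstanding balance + penalty = $1,925.3181… + $572.21… = $2,497.53

$2,497.53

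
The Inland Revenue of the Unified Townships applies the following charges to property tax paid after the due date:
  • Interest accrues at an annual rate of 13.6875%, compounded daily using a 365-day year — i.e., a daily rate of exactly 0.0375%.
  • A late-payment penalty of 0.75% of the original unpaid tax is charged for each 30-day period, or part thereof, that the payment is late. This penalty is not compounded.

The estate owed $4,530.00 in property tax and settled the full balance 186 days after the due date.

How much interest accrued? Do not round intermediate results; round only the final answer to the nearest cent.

Interest: $4,530.00 × ((1 + 0.000375)^186 − 1) = $4,530.00 × 0.07222607… = $327.1841…

$327.18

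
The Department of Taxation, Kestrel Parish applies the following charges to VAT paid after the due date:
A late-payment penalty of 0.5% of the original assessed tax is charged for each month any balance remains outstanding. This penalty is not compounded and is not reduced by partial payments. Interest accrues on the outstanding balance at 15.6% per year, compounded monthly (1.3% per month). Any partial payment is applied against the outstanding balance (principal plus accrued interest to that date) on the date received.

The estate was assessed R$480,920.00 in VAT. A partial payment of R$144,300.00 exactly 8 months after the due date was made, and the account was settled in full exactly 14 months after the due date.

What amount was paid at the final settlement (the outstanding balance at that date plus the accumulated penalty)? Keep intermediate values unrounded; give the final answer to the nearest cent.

R$453,979.01

Balance at month 8: R$480,920.0000 × (1 + 0.013)^8 = R$533,271.5335…
After R$144,300.00 payment: R$533,271.5335… − R$144,300.00 = R$388,971.5335…
Balance at month 14: R$388,971.5335… × (1 + 0.013)^6 = R$420,314.6149…
Penalty: 14 × 0.5% × R$480,920.00 = R$33,664.40
Final settlement = outstanding balance + penalty = R$420,314.6149… + R$33,664.40 = R$453,979.01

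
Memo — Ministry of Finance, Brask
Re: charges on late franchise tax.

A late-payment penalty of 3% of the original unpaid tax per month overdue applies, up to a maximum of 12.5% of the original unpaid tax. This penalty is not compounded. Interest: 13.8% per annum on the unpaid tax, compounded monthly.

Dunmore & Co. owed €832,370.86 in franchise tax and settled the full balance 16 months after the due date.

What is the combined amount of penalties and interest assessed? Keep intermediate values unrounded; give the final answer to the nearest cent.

Penalty (uncapped): 16 × 3% × €832,370.86 = €399,538.01…; cap = 12.5% × €832,370.86 = €104,046.36… → penalty = €104,046.36…
Interest (13.8%/yr ÷ 12 = 1.15%/month): €832,370.86 × ((1 + 0.0115)^16 − 1) = €167,102.1286…
Penalties + interest = €104,046.3575 + €167,102.1286… = €271,148.49

€271,148.49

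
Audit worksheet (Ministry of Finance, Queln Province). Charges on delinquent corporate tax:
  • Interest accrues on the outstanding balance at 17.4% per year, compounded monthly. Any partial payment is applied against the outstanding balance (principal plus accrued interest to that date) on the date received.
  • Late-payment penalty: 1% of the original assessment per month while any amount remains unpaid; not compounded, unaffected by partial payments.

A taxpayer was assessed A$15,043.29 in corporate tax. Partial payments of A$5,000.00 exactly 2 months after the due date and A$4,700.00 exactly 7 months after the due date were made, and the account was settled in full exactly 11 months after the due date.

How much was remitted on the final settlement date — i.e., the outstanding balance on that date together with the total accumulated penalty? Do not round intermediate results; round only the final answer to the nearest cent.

A$8,608.96

Monthly rate = 17.4% ÷ 12 = 1.45%
Balance at month 2: A$15,043.2900 × (1 + 0.0145)^2 = A$15,482.7083…
After A$5,000.00 payment: A$15,482.7083… − A$5,000.00 = A$10,482.7083…
Balance at month 7: A$10,482.7083… × (1 + 0.0145)^5 = A$11,265.0664…
After A$4,700.00 payment: A$11,265.0664… − A$4,700.00 = A$6,565.0664…
Balance at month 11: A$6,565.0664… × (1 + 0.0145)^4 = A$6,954.2024…
Penalty: 11 × 1% × A$15,043.29 = A$1,654.76…
Final settlement = outstanding balance + penalty = A$6,954.2024… + A$1,654.76… = A$8,608.96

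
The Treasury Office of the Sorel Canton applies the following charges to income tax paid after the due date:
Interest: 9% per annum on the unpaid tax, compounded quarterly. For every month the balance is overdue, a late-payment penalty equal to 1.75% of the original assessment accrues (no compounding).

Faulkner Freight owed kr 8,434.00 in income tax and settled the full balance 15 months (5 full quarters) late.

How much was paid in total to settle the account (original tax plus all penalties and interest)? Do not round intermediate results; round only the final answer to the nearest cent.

kr 11,640.42

Late-payment penalty: 15 × 1.75% × kr 8,434.00 = kr 2,213.93…
Interest (9%/yr ÷ 4 = 2.25%/quarter): kr 8,434.00 × ((1 + 0.0225)^5 − 1) = kr 992.4937…
Total = kr 8,434.00 + kr 2,213.9250 + kr 992.4937… = kr 11,640.42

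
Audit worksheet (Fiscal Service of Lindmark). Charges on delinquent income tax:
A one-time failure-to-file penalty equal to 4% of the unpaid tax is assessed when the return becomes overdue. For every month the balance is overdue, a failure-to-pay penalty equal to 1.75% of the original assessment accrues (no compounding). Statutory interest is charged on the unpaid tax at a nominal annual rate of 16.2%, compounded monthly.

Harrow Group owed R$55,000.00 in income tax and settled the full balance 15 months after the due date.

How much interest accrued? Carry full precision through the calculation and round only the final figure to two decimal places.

R$12,254.13

Interest (16.2%/yr ÷ 12 = 1.35%/month): R$55,000.00 × ((1 + 0.0135)^15 − 1) = R$12,254.1340…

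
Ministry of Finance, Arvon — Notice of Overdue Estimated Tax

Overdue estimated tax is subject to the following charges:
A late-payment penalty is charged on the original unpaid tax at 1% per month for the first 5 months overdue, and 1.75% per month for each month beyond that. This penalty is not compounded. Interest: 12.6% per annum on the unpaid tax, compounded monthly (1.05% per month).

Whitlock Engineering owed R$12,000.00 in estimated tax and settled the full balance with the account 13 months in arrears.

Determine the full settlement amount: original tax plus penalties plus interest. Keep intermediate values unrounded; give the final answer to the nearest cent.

R$16,025.27

Penalty, months 1–5: 5 × 1% × R$12,000.00 = R$600.00
Penalty, months 6–13: 8 × 1.75% × R$12,000.00 = R$1,680.00
Interest: R$12,000.00 × ((1 + 0.0105)^13 − 1) = R$12,000.00 × 0.1454394… = R$1,745.2733…
Total = R$12,000.00 + R$2,280.0000 + R$1,745.2733… = R$16,025.27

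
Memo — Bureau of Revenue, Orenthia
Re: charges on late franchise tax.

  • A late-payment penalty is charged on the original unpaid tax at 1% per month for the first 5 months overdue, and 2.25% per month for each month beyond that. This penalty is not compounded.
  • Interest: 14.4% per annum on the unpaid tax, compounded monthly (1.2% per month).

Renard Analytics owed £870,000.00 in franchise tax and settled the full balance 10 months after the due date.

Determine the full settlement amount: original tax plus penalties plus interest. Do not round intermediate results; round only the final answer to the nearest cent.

Penalty, months 1–5: 5 × 1% × £870,000.00 = £43,500.00
Penalty, months 6–10: 5 × 2.25% × £870,000.00 = £97,875.00
Interest: £870,000.00 × ((1 + 0.012)^10 − 1) = £870,000.00 × 0.1266918… = £110,221.8468…
Total = £870,000.00 + £141,375.0000 + £110,221.8468… = £1,121,596.85

£1,121,596.85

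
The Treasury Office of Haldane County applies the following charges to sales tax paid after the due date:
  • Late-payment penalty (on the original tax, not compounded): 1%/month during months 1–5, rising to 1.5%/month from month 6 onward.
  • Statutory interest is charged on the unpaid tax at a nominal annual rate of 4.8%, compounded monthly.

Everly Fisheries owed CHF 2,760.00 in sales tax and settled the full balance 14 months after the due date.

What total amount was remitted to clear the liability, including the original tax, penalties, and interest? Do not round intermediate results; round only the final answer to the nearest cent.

Penalty, months 1–5: 5 × 1% × CHF 2,760.00 = CHF 138.00
Penalty, months 6–14: 9 × 1.5% × CHF 2,760.00 = CHF 372.60
Interest (4.8%/yr ÷ 12 = 0.4%/month): CHF 2,760.00 × ((1 + 0.004)^14 − 1) = CHF 158.6436…
Total = CHF 2,760.00 + CHF 510.6000 + CHF 158.6436… = CHF 3,429.24

CHF 3,429.24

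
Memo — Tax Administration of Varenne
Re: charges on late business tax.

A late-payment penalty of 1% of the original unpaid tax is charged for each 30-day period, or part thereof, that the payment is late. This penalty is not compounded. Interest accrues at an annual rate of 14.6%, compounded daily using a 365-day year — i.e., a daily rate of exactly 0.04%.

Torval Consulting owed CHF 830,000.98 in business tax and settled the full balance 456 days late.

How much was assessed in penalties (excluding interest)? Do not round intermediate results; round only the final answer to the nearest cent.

CHF 132,800.16

Penalty periods: ⌈456/30⌉ = 16; penalty = 16 × 1% × CHF 830,000.98 = CHF 132,800.16…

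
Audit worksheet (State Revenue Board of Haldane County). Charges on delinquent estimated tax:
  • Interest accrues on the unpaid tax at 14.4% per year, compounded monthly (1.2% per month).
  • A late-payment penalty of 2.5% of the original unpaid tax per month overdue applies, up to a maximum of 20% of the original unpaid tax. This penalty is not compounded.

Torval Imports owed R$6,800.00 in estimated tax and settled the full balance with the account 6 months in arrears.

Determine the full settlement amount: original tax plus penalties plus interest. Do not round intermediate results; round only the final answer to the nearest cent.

R$8,324.53

Penalty: 6 × 2.5% × R$6,800.00 = R$1,020.00 (below the 20% cap of R$1,360.00)
Interest: R$6,800.00 × ((1 + 0.012)^6 − 1) = R$6,800.00 × 0.0741949… = R$504.5251…
Total = R$6,800.00 + R$1,020.0000 + R$504.5251… = R$8,324.53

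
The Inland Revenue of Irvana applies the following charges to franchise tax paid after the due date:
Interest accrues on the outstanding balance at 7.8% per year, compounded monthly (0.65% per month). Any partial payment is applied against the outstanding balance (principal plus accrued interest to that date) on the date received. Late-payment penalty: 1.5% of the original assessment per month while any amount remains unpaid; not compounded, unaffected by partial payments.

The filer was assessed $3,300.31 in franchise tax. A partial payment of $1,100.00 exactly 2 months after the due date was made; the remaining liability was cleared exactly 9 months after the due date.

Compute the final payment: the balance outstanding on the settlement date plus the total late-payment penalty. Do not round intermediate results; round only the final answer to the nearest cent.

$2,792.98

Balance at month 2: $3,300.3100 × (1 + 0.0065)^2 = $3,343.3535…
After $1,100.00 payment: $3,343.3535… − $1,100.00 = $2,243.3535…
Balance at month 9: $2,243.3535… × (1 + 0.0065)^7 = $2,347.4382…
Penalty: 9 × 1.5% × $3,300.31 = $445.54…
Final settlement = outstanding balance + penalty = $2,347.4382… + $445.54… = $2,792.98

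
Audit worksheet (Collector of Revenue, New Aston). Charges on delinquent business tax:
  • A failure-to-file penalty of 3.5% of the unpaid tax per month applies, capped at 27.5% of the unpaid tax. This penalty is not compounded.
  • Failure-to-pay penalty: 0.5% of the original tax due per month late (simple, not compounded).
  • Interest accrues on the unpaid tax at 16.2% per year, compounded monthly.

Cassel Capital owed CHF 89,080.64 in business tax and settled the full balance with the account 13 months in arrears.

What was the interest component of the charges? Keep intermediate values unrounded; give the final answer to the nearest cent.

Interest (16.2%/yr ÷ 12 = 1.35%/month): CHF 89,080.64 × ((1 + 0.0135)^13 − 1) = CHF 16,964.8292…

CHF 16,964.83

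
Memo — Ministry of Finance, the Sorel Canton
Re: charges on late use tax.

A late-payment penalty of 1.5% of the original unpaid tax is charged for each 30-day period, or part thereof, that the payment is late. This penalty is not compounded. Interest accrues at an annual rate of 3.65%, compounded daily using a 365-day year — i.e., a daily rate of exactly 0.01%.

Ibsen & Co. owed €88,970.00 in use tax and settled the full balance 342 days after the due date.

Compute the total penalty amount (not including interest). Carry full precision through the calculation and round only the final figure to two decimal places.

€16,014.60

Penalty periods: ⌈342/30⌉ = 12; penalty = 12 × 1.5% × €88,970.00 = €16,014.60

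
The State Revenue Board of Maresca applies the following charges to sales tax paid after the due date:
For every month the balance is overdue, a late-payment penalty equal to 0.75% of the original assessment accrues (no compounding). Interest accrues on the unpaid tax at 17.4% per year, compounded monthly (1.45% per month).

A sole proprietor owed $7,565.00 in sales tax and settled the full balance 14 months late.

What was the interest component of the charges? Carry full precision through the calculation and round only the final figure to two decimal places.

$1,689.17

Interest: $7,565.00 × ((1 + 0.0145)^14 − 1) = $7,565.00 × 0.2232880… = $1,689.1738…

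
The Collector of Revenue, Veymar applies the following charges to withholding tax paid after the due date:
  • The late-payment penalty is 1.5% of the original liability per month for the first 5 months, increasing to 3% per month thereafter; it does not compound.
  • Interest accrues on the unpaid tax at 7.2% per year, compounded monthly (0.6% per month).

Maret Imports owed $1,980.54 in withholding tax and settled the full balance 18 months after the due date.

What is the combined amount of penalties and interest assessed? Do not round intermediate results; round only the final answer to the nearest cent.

$1,146.12

Penalty, months 1–5: 5 × 1.5% × $1,980.54 = $148.54…
Penalty, months 6–18: 13 × 3% × $1,980.54 = $772.41…
Interest: $1,980.54 × ((1 + 0.006)^18 − 1) = $1,980.54 × 0.1136883… = $225.1642…
Penalties + interest = $920.9511 + $225.1642… = $1,146.12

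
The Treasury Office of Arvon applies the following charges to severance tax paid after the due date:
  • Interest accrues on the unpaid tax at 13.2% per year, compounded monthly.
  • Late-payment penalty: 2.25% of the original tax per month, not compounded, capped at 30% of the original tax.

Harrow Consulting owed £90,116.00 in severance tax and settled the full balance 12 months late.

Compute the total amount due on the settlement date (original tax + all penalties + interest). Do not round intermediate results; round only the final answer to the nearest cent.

Penalty: 12 × 2.25% × £90,116.00 = £24,331.32 (below the 30% cap of £27,034.80)
Interest (13.2%/yr ÷ 12 = 1.1%/month): £90,116.00 × ((1 + 0.011)^12 − 1) = £12,642.0309…
Total = £90,116.00 + £24,331.3200 + £12,642.0309… = £127,089.35

£127,089.35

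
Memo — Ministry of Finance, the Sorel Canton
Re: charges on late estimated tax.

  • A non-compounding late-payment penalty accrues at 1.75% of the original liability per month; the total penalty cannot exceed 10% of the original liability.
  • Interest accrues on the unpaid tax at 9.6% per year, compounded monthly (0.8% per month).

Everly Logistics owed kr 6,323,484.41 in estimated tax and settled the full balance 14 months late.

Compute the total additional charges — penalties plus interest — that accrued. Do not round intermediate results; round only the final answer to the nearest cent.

kr 1,378,611.51

Penalty (uncapped): 14 × 1.75% × kr 6,323,484.41 = kr 1,549,253.68…; cap = 10% × kr 6,323,484.41 = kr 632,348.44… → penalty = kr 632,348.44…
Interest: kr 6,323,484.41 × ((1 + 0.008)^14 − 1) = kr 6,323,484.41 × 0.1180145… = kr 746,263.0690…
Penalties + interest = kr 632,348.4410 + kr 746,263.0690… = kr 1,378,611.51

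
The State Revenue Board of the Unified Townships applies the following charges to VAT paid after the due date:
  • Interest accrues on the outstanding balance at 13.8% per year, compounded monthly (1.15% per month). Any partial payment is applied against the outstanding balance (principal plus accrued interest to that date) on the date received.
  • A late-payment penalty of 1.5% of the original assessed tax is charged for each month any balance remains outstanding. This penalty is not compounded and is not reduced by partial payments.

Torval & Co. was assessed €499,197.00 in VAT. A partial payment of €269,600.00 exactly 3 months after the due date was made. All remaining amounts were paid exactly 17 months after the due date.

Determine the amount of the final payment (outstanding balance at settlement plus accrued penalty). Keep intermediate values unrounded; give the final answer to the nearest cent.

€417,197.24

Balance at month 3: €499,197.0000 × (1 + 0.0115)^3 = €516,618.1121…
After €269,600.00 payment: €516,618.1121… − €269,600.00 = €247,018.1121…
Balance at month 17: €247,018.1121… × (1 + 0.0115)^14 = €289,902.0041…
Penalty: 17 × 1.5% × €499,197.00 = €127,295.24…
Final settlement = outstanding balance + penalty = €289,902.0041… + €127,295.24… = €417,197.24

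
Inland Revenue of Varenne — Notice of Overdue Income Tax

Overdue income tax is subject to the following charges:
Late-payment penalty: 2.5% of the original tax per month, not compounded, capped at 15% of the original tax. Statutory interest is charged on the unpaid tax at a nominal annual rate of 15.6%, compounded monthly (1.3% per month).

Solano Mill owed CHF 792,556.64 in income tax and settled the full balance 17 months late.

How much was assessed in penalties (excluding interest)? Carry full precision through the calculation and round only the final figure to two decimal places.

CHF 118,883.50

Penalty (uncapped): 17 × 2.5% × CHF 792,556.64 = CHF 336,836.57…; cap = 15% × CHF 792,556.64 = CHF 118,883.50… → penalty = CHF 118,883.50…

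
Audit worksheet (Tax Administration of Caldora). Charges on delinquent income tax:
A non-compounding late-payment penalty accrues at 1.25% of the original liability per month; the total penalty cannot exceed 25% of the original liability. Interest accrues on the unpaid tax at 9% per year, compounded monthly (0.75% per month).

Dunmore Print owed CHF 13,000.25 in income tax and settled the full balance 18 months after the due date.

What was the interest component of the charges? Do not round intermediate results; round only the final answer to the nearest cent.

CHF 1,871.52

Interest: CHF 13,000.25 × ((1 + 0.0075)^18 − 1) = CHF 13,000.25 × 0.1439604… = CHF 1,871.5210…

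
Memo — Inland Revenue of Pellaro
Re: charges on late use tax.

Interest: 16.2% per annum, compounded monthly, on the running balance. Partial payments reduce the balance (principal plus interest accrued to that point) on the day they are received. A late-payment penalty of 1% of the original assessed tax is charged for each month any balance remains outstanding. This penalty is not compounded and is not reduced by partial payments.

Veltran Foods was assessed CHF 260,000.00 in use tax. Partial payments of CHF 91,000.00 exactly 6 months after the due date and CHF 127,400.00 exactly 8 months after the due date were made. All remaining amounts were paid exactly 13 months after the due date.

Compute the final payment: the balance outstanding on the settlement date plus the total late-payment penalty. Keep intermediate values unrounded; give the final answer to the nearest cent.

Monthly rate = 16.2% ÷ 12 = 1.35%
Balance at month 6: CHF 260,000.0000 × (1 + 0.0135)^6 = CHF 281,783.6992…
After CHF 91,000.00 payment: CHF 281,783.6992… − CHF 91,000.00 = CHF 190,783.6992…
Balance at month 8: CHF 190,783.6992… × (1 + 0.0135)^2 = CHF 195,969.6294…
After CHF 127,400.00 payment: CHF 195,969.6294… − CHF 127,400.00 = CHF 68,569.6294…
Balance at month 13: CHF 68,569.6294… × (1 + 0.0135)^5 = CHF 73,324.7460…
Penalty: 13 × 1% × CHF 260,000.00 = CHF 33,800.00
Final settlement = outstanding balance + penalty = CHF 73,324.7460… + CHF 33,800.00 = CHF 107,124.75

CHF 107,124.75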